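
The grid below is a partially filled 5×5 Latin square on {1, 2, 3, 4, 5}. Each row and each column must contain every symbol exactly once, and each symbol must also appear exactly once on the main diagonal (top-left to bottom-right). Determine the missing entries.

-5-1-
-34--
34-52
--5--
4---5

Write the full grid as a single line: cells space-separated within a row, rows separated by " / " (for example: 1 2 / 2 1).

2 5 3 1 4 / 5 3 4 2 1 / 3 4 1 5 2 / 1 2 5 4 3 / 4 1 2 3 5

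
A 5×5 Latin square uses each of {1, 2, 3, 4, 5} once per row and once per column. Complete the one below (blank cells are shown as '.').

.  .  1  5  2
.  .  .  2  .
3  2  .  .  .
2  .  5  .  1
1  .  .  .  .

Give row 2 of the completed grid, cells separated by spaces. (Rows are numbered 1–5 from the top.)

row 1 has {1,2,5}; column 1 has {1,2,3} — only 4 is left for (r1,c1).
row 1 has {1,2,4,5}; column 2 has {2} — only 3 is left for (r1,c2).
row 2 has {2}; column 1 has {1,2,3,4} — only 5 is left for (r2,c1).
row 3 has {2,3}; column 3 has {1,5} — only 4 is left for (r3,c3).
row 3 has {2,3,4}; column 4 has {2,5} — only 1 is left for (r3,c4).
row 3 has {1,2,3,4}; column 5 has {1,2} — only 5 is left for (r3,c5).
row 4 has {1,2,5}; column 2 has {2,3} — only 4 is left for (r4,c2).
row 4 has {1,2,4,5}; column 4 has {1,2,5} — only 3 is left for (r4,c4).
row 5 has {1}; column 2 has {2,3,4} — only 5 is left for (r5,c2).
row 5 has {1,5}; column 4 has {1,2,3,5} — only 4 is left for (r5,c4).
row 5 has {1,4,5}; column 5 has {1,2,5} — only 3 is left for (r5,c5).
row 2 has {2,5}; column 2 has {2,3,4,5} — only 1 is left for (r2,c2).
row 2 has {1,2,5}; column 3 has {1,4,5} — only 3 is left for (r2,c3).
row 2 has {1,2,3,5}; column 5 has {1,2,3,5} — only 4 is left for (r2,c5).

5 1 3 2 4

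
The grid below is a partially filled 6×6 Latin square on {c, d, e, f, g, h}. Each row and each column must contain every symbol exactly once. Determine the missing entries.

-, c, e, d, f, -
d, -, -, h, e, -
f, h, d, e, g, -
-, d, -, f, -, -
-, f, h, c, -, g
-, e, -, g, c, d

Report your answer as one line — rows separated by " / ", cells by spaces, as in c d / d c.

g c e d f h / d g c h e f / f h d e g c / c d g f h e / e f h c d g / h e f g c d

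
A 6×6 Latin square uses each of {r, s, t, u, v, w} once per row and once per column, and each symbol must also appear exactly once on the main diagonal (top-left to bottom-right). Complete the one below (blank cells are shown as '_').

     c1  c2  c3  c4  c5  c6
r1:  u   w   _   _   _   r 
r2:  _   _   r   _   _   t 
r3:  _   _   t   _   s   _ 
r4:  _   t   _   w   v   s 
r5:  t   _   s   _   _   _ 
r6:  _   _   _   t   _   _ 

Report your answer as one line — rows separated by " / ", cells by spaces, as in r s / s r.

u w v s t r / v s r u w t / w v t r s u / r t u w v s / t u s v r w / s r w t u v

(r1,c3) = v
(r1,c4) = s
(r1,c5) = t
(r4,c1) = r
(r4,c3) = u
(r5,c5) = r
(r6,c3) = w
(r6,c5) = u
(r6,c6) = v
(r2,c2) = s
(r2,c5) = w
(r6,c1) = s
(r6,c2) = r
(r2,c1) = v
(r2,c4) = u
(r3,c1) = w
(r3,c6) = u
(r5,c4) = v
(r5,c6) = w
(r3,c2) = v
(r3,c4) = r
(r5,c2) = u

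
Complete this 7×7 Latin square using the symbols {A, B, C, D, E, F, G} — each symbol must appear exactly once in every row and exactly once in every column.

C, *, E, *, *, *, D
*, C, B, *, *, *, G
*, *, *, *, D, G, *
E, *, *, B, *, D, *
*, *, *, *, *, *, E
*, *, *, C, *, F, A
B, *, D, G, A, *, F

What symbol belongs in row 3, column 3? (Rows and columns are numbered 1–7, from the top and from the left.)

C

(r4,c7) = C
(r6,c3) = G
(r7,c2) = E
(r7,c6) = C
(r3,c7) = B
(r6,c1) = D
(r6,c2) = B
(r6,c5) = E
(r2,c5) = F
(r4,c5) = G
(r1,c5) = B
(r1,c6) = A
(r2,c1) = A
(r2,c6) = E
(r3,c1) = F
(r3,c2) = A
(r3,c3) = C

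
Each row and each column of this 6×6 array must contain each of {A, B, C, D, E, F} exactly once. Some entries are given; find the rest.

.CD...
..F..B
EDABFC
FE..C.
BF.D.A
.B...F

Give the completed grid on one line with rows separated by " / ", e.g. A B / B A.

A C D F B E / C A F E D B / E D A B F C / F E B A C D / B F C D E A / D B E C A F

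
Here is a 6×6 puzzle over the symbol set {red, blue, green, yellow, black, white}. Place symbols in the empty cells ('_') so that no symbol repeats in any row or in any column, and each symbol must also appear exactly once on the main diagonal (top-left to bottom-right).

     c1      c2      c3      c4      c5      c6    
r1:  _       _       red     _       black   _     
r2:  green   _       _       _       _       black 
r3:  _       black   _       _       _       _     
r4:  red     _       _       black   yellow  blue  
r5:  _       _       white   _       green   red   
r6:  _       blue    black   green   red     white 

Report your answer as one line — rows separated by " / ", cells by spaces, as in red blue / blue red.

blue green red white black yellow / green red blue yellow white black / white black yellow red blue green / red white green black yellow blue / black yellow white blue green red / yellow blue black green red white

(r4,c3) = green
(r5,c2) = yellow
(r5,c4) = blue
(r6,c1) = yellow
(r1,c1) = blue
(r2,c2) = red
(r3,c1) = white
(r3,c3) = yellow
(r3,c4) = red
(r3,c5) = blue
(r3,c6) = green
(r4,c2) = white
(r5,c1) = black
(r1,c2) = green
(r1,c6) = yellow
(r2,c3) = blue
(r2,c5) = white
(r1,c4) = white
(r2,c4) = yellow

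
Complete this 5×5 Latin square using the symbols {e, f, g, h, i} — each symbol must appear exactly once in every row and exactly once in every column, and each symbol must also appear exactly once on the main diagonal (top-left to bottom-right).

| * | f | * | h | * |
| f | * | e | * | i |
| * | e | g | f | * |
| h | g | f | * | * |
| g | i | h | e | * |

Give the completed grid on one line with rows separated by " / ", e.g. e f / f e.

e f i h g / f h e g i / i e g f h / h g f i e / g i h e f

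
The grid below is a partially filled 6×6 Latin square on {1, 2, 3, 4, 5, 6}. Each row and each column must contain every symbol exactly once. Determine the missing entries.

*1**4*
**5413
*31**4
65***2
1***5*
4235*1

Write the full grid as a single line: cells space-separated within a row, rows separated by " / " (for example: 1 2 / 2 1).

(r2,c1) = 2
(r2,c2) = 6
(r3,c1) = 5
(r4,c3) = 4
(r4,c5) = 3
(r5,c2) = 4
(r5,c6) = 6
(r6,c5) = 6
(r1,c1) = 3
(r1,c6) = 5
(r3,c5) = 2
(r4,c4) = 1
(r5,c3) = 2
(r5,c4) = 3
(r1,c3) = 6
(r1,c4) = 2
(r3,c4) = 6

3 1 6 2 4 5 / 2 6 5 4 1 3 / 5 3 1 6 2 4 / 6 5 4 1 3 2 / 1 4 2 3 5 6 / 4 2 3 5 6 1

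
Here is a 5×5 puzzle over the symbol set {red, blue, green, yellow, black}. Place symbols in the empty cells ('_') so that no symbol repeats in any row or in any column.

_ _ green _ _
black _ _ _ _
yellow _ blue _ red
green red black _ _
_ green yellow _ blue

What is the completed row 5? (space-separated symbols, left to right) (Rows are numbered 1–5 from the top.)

(r2,c3) = red
(r3,c2) = black
(r3,c4) = green
(r4,c5) = yellow
(r5,c1) = red
(r5,c4) = black

red green yellow black blue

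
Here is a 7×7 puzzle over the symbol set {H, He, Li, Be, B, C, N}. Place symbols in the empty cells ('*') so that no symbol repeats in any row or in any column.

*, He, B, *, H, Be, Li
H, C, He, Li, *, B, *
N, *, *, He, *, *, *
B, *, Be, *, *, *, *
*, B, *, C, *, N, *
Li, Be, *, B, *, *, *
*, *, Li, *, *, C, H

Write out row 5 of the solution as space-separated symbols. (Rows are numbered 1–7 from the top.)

Be B H C Li N He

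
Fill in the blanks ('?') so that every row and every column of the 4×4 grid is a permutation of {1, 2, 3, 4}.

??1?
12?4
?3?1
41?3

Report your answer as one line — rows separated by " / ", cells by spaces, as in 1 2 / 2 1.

(r1,c2): row 1 has {1}; column 2 has {1,2,3}, so it must be 4.
(r1,c4): row 1 has {1,4}; column 4 has {1,3,4}, so it must be 2.
(r2,c3): row 2 has {1,2,4}; column 3 has {1}, so it must be 3.
(r3,c1): row 3 has {1,3}; column 1 has {1,4}, so it must be 2.
(r3,c3): row 3 has {1,2,3}; column 3 has {1,3}, so it must be 4.
(r4,c3): row 4 has {1,3,4}; column 3 has {1,3,4}, so it must be 2.
(r1,c1): row 1 has {1,2,4}; column 1 has {1,2,4}, so it must be 3.

3 4 1 2 / 1 2 3 4 / 2 3 4 1 / 4 1 2 3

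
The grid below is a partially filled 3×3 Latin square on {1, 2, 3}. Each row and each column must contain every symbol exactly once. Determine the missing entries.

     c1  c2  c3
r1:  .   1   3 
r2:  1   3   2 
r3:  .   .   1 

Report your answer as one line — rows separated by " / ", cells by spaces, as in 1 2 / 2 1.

2 1 3 / 1 3 2 / 3 2 1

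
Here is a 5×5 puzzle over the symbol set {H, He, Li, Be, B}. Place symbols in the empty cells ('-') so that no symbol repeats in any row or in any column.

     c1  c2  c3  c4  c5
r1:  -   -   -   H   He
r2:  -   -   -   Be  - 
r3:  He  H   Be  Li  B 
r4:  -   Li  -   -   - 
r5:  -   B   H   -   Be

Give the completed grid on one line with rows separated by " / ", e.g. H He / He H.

B Be Li H He / H He B Be Li / He H Be Li B / Be Li He B H / Li B H He Be

row 1 has {H,He}; column 2 has {H,Li,B} — only Be is left for (r1,c2).
row 2 has {Be}; column 2 has {H,Li,Be,B} — only He is left for (r2,c2).
row 4 has {Li}; column 5 has {He,Be,B} — only H is left for (r4,c5).
row 5 has {H,Be,B}; column 1 has {He} — only Li is left for (r5,c1).
row 5 has {H,Li,Be,B}; column 4 has {H,Li,Be} — only He is left for (r5,c4).
row 1 has {H,He,Be}; column 1 has {He,Li} — only B is left for (r1,c1).
row 1 has {H,He,Be,B}; column 3 has {H,Be} — only Li is left for (r1,c3).
row 2 has {He,Be}; column 1 has {He,Li,B} — only H is left for (r2,c1).
row 2 has {H,He,Be}; column 3 has {H,Li,Be} — only B is left for (r2,c3).
row 2 has {H,He,Be,B}; column 5 has {H,He,Be,B} — only Li is left for (r2,c5).
row 4 has {H,Li}; column 1 has {H,He,Li,B} — only Be is left for (r4,c1).
row 4 has {H,Li,Be}; column 3 has {H,Li,Be,B} — only He is left for (r4,c3).
row 4 has {H,He,Li,Be}; column 4 has {H,He,Li,Be} — only B is left for (r4,c4).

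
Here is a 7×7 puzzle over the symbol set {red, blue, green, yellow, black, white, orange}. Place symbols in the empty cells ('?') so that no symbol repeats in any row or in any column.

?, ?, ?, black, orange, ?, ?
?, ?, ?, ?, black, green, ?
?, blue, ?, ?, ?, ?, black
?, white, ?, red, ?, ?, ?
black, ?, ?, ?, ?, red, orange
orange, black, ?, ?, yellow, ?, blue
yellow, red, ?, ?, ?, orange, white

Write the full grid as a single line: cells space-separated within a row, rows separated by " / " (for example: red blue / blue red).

red yellow white black orange blue green / blue orange yellow white black green red / white blue green orange red yellow black / green white orange red blue black yellow / black green blue yellow white red orange / orange black red green yellow white blue / yellow red black blue green orange white

(r6,c6): row 6 has {blue,yellow,black,orange}; column 6 has {red,green,orange}, so it must be white.
(r3,c6): row 3 has {blue,black}; column 6 has {red,green,white,orange}, so it must be yellow.
(r6,c4): row 6 has {blue,yellow,black,white,orange}; column 4 has {red,black}, so it must be green.
(r7,c4): row 7 has {red,yellow,white,orange}; column 4 has {red,green,black}, so it must be blue.
(r7,c5): row 7 has {red,blue,yellow,white,orange}; column 5 has {yellow,black,orange}, so it must be green.
(r1,c6): row 1 has {black,orange}; column 6 has {red,green,yellow,white,orange}, so it must be blue.
(r4,c5): row 4 has {red,white}; column 5 has {green,yellow,black,orange}, so it must be blue.
(r4,c6): row 4 has {red,blue,white}; column 6 has {red,blue,green,yellow,white,orange}, so it must be black.
(r5,c5): row 5 has {red,black,orange}; column 5 has {blue,green,yellow,black,orange}, so it must be white.
(r6,c3): row 6 has {blue,green,yellow,black,white,orange}; column 3 is empty so far, so it must be red.
(r7,c3): row 7 has {red,blue,green,yellow,white,orange}; column 3 has {red}, so it must be black.
(r3,c5): row 3 has {blue,yellow,black}; column 5 has {blue,green,yellow,black,white,orange}, so it must be red.
(r4,c1): row 4 has {red,blue,black,white}; column 1 has {yellow,black,orange}, so it must be green.
(r4,c7): row 4 has {red,blue,green,black,white}; column 7 has {blue,black,white,orange}, so it must be yellow.
(r5,c4): row 5 has {red,black,white,orange}; column 4 has {red,blue,green,black}, so it must be yellow.
(r2,c7): row 2 has {green,black}; column 7 has {blue,yellow,black,white,orange}, so it must be red.
(r3,c1): row 3 has {red,blue,yellow,black}; column 1 has {green,yellow,black,orange}, so it must be white.
(r3,c4): row 3 has {red,blue,yellow,black,white}; column 4 has {red,blue,green,yellow,black}, so it must be orange.
(r4,c3): row 4 has {red,blue,green,yellow,black,white}; column 3 has {red,black}, so it must be orange.
(r5,c2): row 5 has {red,yellow,black,white,orange}; column 2 has {red,blue,black,white}, so it must be green.
(r5,c3): row 5 has {red,green,yellow,black,white,orange}; column 3 has {red,black,orange}, so it must be blue.
(r1,c1): row 1 has {blue,black,orange}; column 1 has {green,yellow,black,white,orange}, so it must be red.
(r1,c2): row 1 has {red,blue,black,orange}; column 2 has {red,blue,green,black,white}, so it must be yellow.
(r1,c7): row 1 has {red,blue,yellow,black,orange}; column 7 has {red,blue,yellow,black,white,orange}, so it must be green.
(r2,c1): row 2 has {red,green,black}; column 1 has {red,green,yellow,black,white,orange}, so it must be blue.
(r2,c2): row 2 has {red,blue,green,black}; column 2 has {red,blue,green,yellow,black,white}, so it must be orange.
(r2,c4): row 2 has {red,blue,green,black,orange}; column 4 has {red,blue,green,yellow,black,orange}, so it must be white.
(r3,c3): row 3 has {red,blue,yellow,black,white,orange}; column 3 has {red,blue,black,orange}, so it must be green.
(r1,c3): row 1 has {red,blue,green,yellow,black,orange}; column 3 has {red,blue,green,black,orange}, so it must be white.
(r2,c3): row 2 has {red,blue,green,black,white,orange}; column 3 has {red,blue,green,black,white,orange}, so it must be yellow.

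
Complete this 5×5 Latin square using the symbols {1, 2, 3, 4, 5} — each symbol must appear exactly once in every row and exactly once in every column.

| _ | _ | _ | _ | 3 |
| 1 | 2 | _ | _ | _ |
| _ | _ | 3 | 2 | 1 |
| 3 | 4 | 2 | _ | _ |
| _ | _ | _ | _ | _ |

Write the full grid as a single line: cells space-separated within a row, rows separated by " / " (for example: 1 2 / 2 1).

(r3,c2) = 5
(r4,c5) = 5
(r1,c2) = 1
(r2,c5) = 4
(r3,c1) = 4
(r4,c4) = 1
(r5,c2) = 3
(r5,c5) = 2
(r2,c3) = 5
(r2,c4) = 3
(r5,c1) = 5
(r5,c4) = 4
(r1,c1) = 2
(r1,c3) = 4
(r1,c4) = 5
(r5,c3) = 1

2 1 4 5 3 / 1 2 5 3 4 / 4 5 3 2 1 / 3 4 2 1 5 / 5 3 1 4 2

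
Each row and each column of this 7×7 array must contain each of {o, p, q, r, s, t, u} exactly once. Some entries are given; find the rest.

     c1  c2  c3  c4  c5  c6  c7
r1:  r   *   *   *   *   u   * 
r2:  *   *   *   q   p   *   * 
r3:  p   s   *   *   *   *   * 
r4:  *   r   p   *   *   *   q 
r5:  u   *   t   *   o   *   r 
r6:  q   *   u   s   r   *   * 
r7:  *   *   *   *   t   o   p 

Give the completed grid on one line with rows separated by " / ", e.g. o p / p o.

r p o t q u s / t o s q p r u / p s r o u q t / o r p u s t q / u q t p o s r / q t u s r p o / s u q r t o p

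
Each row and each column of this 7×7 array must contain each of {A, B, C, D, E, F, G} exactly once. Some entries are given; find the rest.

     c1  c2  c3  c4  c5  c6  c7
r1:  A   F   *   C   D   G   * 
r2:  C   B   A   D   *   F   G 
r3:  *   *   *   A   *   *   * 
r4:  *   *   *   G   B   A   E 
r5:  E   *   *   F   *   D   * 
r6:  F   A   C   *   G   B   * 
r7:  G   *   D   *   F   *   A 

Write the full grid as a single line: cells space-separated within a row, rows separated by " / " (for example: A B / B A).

Cell (r1,c7): row 1 has {A,C,D,F,G}; column 7 has {A,E,G} → B.
Cell (r2,c5): row 2 has {A,B,C,D,F,G}; column 5 has {B,D,F,G} → E.
Cell (r3,c5): row 3 has {A}; column 5 has {B,D,E,F,G} → C.
Cell (r3,c6): row 3 has {A,C}; column 6 has {A,B,D,F,G} → E.
Cell (r4,c1): row 4 has {A,B,E,G}; column 1 has {A,C,E,F,G} → D.
Cell (r4,c2): row 4 has {A,B,D,E,G}; column 2 has {A,B,F} → C.
Cell (r4,c3): row 4 has {A,B,C,D,E,G}; column 3 has {A,C,D} → F.
Cell (r5,c2): row 5 has {D,E,F}; column 2 has {A,B,C,F} → G.
Cell (r5,c3): row 5 has {D,E,F,G}; column 3 has {A,C,D,F} → B.
Cell (r5,c5): row 5 has {B,D,E,F,G}; column 5 has {B,C,D,E,F,G} → A.
Cell (r5,c7): row 5 has {A,B,D,E,F,G}; column 7 has {A,B,E,G} → C.
Cell (r6,c4): row 6 has {A,B,C,F,G}; column 4 has {A,C,D,F,G} → E.
Cell (r6,c7): row 6 has {A,B,C,E,F,G}; column 7 has {A,B,C,E,G} → D.
Cell (r7,c2): row 7 has {A,D,F,G}; column 2 has {A,B,C,F,G} → E.
Cell (r7,c4): row 7 has {A,D,E,F,G}; column 4 has {A,C,D,E,F,G} → B.
Cell (r7,c6): row 7 has {A,B,D,E,F,G}; column 6 has {A,B,D,E,F,G} → C.
Cell (r1,c3): row 1 has {A,B,C,D,F,G}; column 3 has {A,B,C,D,F} → E.
Cell (r3,c1): row 3 has {A,C,E}; column 1 has {A,C,D,E,F,G} → B.
Cell (r3,c2): row 3 has {A,B,C,E}; column 2 has {A,B,C,E,F,G} → D.
Cell (r3,c3): row 3 has {A,B,C,D,E}; column 3 has {A,B,C,D,E,F} → G.
Cell (r3,c7): row 3 has {A,B,C,D,E,G}; column 7 has {A,B,C,D,E,G} → F.

A F E C D G B / C B A D E F G / B D G A C E F / D C F G B A E / E G B F A D C / F A C E G B D / G E D B F C A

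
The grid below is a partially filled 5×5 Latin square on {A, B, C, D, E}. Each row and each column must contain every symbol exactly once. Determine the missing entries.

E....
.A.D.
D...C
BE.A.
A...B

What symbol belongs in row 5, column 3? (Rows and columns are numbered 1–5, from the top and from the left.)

E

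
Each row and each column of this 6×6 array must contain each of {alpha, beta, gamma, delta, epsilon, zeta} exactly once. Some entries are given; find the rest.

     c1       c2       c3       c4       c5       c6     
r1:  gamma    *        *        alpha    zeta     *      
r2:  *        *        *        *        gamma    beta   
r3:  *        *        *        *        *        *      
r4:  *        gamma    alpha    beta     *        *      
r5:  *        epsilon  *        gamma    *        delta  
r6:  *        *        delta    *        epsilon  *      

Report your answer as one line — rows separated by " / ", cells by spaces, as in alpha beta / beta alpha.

gamma delta beta alpha zeta epsilon / zeta alpha epsilon delta gamma beta / delta zeta gamma epsilon beta alpha / epsilon gamma alpha beta delta zeta / beta epsilon zeta gamma alpha delta / alpha beta delta zeta epsilon gamma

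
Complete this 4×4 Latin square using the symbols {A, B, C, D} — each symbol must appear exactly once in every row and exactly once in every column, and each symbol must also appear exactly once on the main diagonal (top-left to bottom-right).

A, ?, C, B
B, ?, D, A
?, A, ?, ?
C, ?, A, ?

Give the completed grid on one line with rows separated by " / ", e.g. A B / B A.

A D C B / B C D A / D A B C / C B A D

(r1,c2): row 1 has {A,B,C}; column 2 has {A}, so it must be D.
(r2,c2): row 2 has {A,B,D}; column 2 has {A,D}; the diagonal has {A}, so it must be C.
(r3,c1): row 3 has {A}; column 1 has {A,B,C}, so it must be D.
(r3,c3): row 3 has {A,D}; column 3 has {A,C,D}; the diagonal has {A,C}, so it must be B.
(r3,c4): row 3 has {A,B,D}; column 4 has {A,B}, so it must be C.
(r4,c2): row 4 has {A,C}; column 2 has {A,C,D}, so it must be B.
(r4,c4): row 4 has {A,B,C}; column 4 has {A,B,C}; the diagonal has {A,B,C}, so it must be D.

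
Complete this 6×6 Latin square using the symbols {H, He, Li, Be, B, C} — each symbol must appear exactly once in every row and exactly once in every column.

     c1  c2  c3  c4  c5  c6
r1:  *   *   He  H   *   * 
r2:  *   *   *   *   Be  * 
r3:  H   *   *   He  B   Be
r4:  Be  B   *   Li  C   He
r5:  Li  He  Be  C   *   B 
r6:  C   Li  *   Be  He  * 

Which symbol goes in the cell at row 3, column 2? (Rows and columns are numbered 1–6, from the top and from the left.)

C

(r1,c1) = B
(r1,c5) = Li
(r1,c6) = C
(r2,c1) = He
(r2,c4) = B
(r3,c2) = C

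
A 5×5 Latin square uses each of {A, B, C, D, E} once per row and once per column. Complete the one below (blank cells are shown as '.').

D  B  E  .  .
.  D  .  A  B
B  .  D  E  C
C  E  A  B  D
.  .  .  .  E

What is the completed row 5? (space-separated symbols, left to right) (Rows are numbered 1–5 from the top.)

(r1,c4) = C
(r1,c5) = A
(r2,c1) = E
(r2,c3) = C
(r3,c2) = A
(r5,c1) = A
(r5,c2) = C
(r5,c3) = B
(r5,c4) = D

A C B D E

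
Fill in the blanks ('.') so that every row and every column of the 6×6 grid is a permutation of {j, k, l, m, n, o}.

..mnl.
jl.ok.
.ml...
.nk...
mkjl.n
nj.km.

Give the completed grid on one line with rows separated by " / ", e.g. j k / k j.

k o m n l j / j l n o k m / o m l j n k / l n k m j o / m k j l o n / n j o k m l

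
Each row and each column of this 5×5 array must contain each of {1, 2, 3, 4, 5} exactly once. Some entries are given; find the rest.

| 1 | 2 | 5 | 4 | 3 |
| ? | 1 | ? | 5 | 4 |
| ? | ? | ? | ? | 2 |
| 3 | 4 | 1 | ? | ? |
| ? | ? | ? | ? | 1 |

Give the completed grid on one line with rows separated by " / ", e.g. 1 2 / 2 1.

(r2,c1): row 2 has {1,4,5}; column 1 has {1,3}, so it must be 2.
(r2,c3): row 2 has {1,2,4,5}; column 3 has {1,5}, so it must be 3.
(r3,c3): row 3 has {2}; column 3 has {1,3,5}, so it must be 4.
(r4,c4): row 4 has {1,3,4}; column 4 has {4,5}, so it must be 2.
(r4,c5): row 4 has {1,2,3,4}; column 5 has {1,2,3,4}, so it must be 5.
(r5,c3): row 5 has {1}; column 3 has {1,3,4,5}, so it must be 2.
(r5,c4): row 5 has {1,2}; column 4 has {2,4,5}, so it must be 3.
(r3,c1): row 3 has {2,4}; column 1 has {1,2,3}, so it must be 5.
(r3,c2): row 3 has {2,4,5}; column 2 has {1,2,4}, so it must be 3.
(r3,c4): row 3 has {2,3,4,5}; column 4 has {2,3,4,5}, so it must be 1.
(r5,c1): row 5 has {1,2,3}; column 1 has {1,2,3,5}, so it must be 4.
(r5,c2): row 5 has {1,2,3,4}; column 2 has {1,2,3,4}, so it must be 5.

1 2 5 4 3 / 2 1 3 5 4 / 5 3 4 1 2 / 3 4 1 2 5 / 4 5 2 3 1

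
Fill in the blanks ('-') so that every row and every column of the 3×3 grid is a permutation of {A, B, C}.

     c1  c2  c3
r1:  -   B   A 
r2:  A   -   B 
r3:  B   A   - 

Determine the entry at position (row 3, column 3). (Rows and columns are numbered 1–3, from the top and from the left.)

(r1,c1) = C
(r2,c2) = C
(r3,c3) = C

C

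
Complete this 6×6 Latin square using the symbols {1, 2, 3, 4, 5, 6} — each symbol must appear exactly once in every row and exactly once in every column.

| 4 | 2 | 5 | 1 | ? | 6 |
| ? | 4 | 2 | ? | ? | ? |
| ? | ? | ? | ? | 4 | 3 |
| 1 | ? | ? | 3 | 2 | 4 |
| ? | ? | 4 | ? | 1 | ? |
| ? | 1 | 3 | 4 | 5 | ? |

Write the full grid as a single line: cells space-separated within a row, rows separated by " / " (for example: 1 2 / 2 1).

At row 1, column 5: row 1 has {1,2,4,5,6}; column 5 has {1,2,4,5}; that leaves 3.
At row 2, column 5: row 2 has {2,4}; column 5 has {1,2,3,4,5}; that leaves 6.
At row 4, column 3: row 4 has {1,2,3,4}; column 3 has {2,3,4,5}; that leaves 6.
At row 6, column 6: row 6 has {1,3,4,5}; column 6 has {3,4,6}; that leaves 2.
At row 2, column 4: row 2 has {2,4,6}; column 4 has {1,3,4}; that leaves 5.
At row 2, column 6: row 2 has {2,4,5,6}; column 6 has {2,3,4,6}; that leaves 1.
At row 3, column 3: row 3 has {3,4}; column 3 has {2,3,4,5,6}; that leaves 1.
At row 4, column 2: row 4 has {1,2,3,4,6}; column 2 has {1,2,4}; that leaves 5.
At row 5, column 6: row 5 has {1,4}; column 6 has {1,2,3,4,6}; that leaves 5.
At row 6, column 1: row 6 has {1,2,3,4,5}; column 1 has {1,4}; that leaves 6.
At row 2, column 1: row 2 has {1,2,4,5,6}; column 1 has {1,4,6}; that leaves 3.
At row 3, column 2: row 3 has {1,3,4}; column 2 has {1,2,4,5}; that leaves 6.
At row 3, column 4: row 3 has {1,3,4,6}; column 4 has {1,3,4,5}; that leaves 2.
At row 5, column 1: row 5 has {1,4,5}; column 1 has {1,3,4,6}; that leaves 2.
At row 5, column 2: row 5 has {1,2,4,5}; column 2 has {1,2,4,5,6}; that leaves 3.
At row 5, column 4: row 5 has {1,2,3,4,5}; column 4 has {1,2,3,4,5}; that leaves 6.
At row 3, column 1: row 3 has {1,2,3,4,6}; column 1 has {1,2,3,4,6}; that leaves 5.

4 2 5 1 3 6 / 3 4 2 5 6 1 / 5 6 1 2 4 3 / 1 5 6 3 2 4 / 2 3 4 6 1 5 / 6 1 3 4 5 2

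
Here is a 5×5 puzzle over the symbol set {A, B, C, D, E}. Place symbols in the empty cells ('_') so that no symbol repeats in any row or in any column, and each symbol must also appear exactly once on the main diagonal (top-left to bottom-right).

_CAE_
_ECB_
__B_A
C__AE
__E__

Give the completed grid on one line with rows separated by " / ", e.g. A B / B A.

D C A E B / A E C B D / E D B C A / C B D A E / B A E D C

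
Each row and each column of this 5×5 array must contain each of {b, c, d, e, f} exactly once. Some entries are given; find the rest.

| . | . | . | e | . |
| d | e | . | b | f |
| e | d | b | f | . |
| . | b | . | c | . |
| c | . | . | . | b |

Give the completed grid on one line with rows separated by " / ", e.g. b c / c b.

b c f e d / d e c b f / e d b f c / f b d c e / c f e d b

row 2 has {b,d,e,f}; column 3 has {b} — only c is left for (r2,c3).
row 3 has {b,d,e,f}; column 5 has {b,f} — only c is left for (r3,c5).
row 4 has {b,c}; column 1 has {c,d,e} — only f is left for (r4,c1).
row 5 has {b,c}; column 2 has {b,d,e} — only f is left for (r5,c2).
row 5 has {b,c,f}; column 4 has {b,c,e,f} — only d is left for (r5,c4).
row 1 has {e}; column 1 has {c,d,e,f} — only b is left for (r1,c1).
row 1 has {b,e}; column 2 has {b,d,e,f} — only c is left for (r1,c2).
row 1 has {b,c,e}; column 5 has {b,c,f} — only d is left for (r1,c5).
row 4 has {b,c,f}; column 5 has {b,c,d,f} — only e is left for (r4,c5).
row 5 has {b,c,d,f}; column 3 has {b,c} — only e is left for (r5,c3).
row 1 has {b,c,d,e}; column 3 has {b,c,e} — only f is left for (r1,c3).
row 4 has {b,c,e,f}; column 3 has {b,c,e,f} — only d is left for (r4,c3).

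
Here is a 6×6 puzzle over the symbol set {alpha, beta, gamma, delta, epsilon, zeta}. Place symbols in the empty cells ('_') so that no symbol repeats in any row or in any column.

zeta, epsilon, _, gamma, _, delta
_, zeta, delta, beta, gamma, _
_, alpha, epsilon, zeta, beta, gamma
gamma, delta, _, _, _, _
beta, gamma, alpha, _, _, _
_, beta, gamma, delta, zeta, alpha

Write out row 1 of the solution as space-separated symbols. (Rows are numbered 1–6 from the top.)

zeta epsilon beta gamma alpha delta

At row 1, column 3: row 1 has {gamma,delta,epsilon,zeta}; column 3 has {alpha,gamma,delta,epsilon}; that leaves beta.
At row 1, column 5: row 1 has {beta,gamma,delta,epsilon,zeta}; column 5 has {beta,gamma,zeta}; that leaves alpha.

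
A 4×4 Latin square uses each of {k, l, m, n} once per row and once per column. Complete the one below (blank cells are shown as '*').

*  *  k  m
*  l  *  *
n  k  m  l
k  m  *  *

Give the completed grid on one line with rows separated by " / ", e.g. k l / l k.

Cell (r1,c1): row 1 has {k,m}; column 1 has {k,n} → l.
Cell (r1,c2): row 1 has {k,l,m}; column 2 has {k,l,m} → n.
Cell (r2,c1): row 2 has {l}; column 1 has {k,l,n} → m.
Cell (r2,c3): row 2 has {l,m}; column 3 has {k,m} → n.
Cell (r2,c4): row 2 has {l,m,n}; column 4 has {l,m} → k.
Cell (r4,c3): row 4 has {k,m}; column 3 has {k,m,n} → l.
Cell (r4,c4): row 4 has {k,l,m}; column 4 has {k,l,m} → n.

l n k m / m l n k / n k m l / k m l n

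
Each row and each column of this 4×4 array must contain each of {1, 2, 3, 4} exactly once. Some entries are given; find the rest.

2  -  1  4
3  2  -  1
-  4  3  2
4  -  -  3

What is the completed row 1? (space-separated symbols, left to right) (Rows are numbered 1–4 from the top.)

2 3 1 4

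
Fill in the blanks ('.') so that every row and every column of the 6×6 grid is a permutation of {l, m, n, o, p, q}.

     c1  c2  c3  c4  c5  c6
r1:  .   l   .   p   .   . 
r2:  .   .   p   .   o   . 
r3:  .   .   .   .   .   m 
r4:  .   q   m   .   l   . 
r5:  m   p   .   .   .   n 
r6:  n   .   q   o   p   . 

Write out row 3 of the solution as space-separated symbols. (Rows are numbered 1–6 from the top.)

p o l q n m

(r4,c4): row 4 has {l,m,q}; column 4 has {o,p}, so it must be n.
(r5,c5): row 5 has {m,n,p}; column 5 has {l,o,p}, so it must be q.
(r6,c2): row 6 has {n,o,p,q}; column 2 has {l,p,q}, so it must be m.
(r6,c6): row 6 has {m,n,o,p,q}; column 6 has {m,n}, so it must be l.
(r2,c2): row 2 has {o,p}; column 2 has {l,m,p,q}, so it must be n.
(r2,c6): row 2 has {n,o,p}; column 6 has {l,m,n}, so it must be q.
(r3,c2): row 3 has {m}; column 2 has {l,m,n,p,q}, so it must be o.
(r3,c5): row 3 has {m,o}; column 5 has {l,o,p,q}, so it must be n.
(r5,c4): row 5 has {m,n,p,q}; column 4 has {n,o,p}, so it must be l.
(r1,c5): row 1 has {l,p}; column 5 has {l,n,o,p,q}, so it must be m.
(r1,c6): row 1 has {l,m,p}; column 6 has {l,m,n,q}, so it must be o.
(r2,c1): row 2 has {n,o,p,q}; column 1 has {m,n}, so it must be l.
(r2,c4): row 2 has {l,n,o,p,q}; column 4 has {l,n,o,p}, so it must be m.
(r3,c3): row 3 has {m,n,o}; column 3 has {m,p,q}, so it must be l.
(r3,c4): row 3 has {l,m,n,o}; column 4 has {l,m,n,o,p}, so it must be q.
(r4,c6): row 4 has {l,m,n,q}; column 6 has {l,m,n,o,q}, so it must be p.
(r5,c3): row 5 has {l,m,n,p,q}; column 3 has {l,m,p,q}, so it must be o.
(r1,c1): row 1 has {l,m,o,p}; column 1 has {l,m,n}, so it must be q.
(r1,c3): row 1 has {l,m,o,p,q}; column 3 has {l,m,o,p,q}, so it must be n.
(r3,c1): row 3 has {l,m,n,o,q}; column 1 has {l,m,n,q}, so it must be p.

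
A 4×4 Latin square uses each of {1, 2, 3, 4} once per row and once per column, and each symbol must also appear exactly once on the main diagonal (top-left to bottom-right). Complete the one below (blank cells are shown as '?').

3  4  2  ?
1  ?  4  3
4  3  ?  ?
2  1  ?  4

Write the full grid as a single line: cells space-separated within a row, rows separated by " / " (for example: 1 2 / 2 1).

3 4 2 1 / 1 2 4 3 / 4 3 1 2 / 2 1 3 4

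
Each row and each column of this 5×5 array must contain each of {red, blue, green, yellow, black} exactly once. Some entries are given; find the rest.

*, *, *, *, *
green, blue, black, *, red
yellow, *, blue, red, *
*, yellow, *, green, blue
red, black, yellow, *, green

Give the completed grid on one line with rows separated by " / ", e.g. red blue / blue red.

At row 2, column 4: row 2 has {red,blue,green,black}; column 4 has {red,green}; that leaves yellow.
At row 3, column 2: row 3 has {red,blue,yellow}; column 2 has {blue,yellow,black}; that leaves green.
At row 3, column 5: row 3 has {red,blue,green,yellow}; column 5 has {red,blue,green}; that leaves black.
At row 4, column 1: row 4 has {blue,green,yellow}; column 1 has {red,green,yellow}; that leaves black.
At row 4, column 3: row 4 has {blue,green,yellow,black}; column 3 has {blue,yellow,black}; that leaves red.
At row 5, column 4: row 5 has {red,green,yellow,black}; column 4 has {red,green,yellow}; that leaves blue.
At row 1, column 1: row 1 is empty so far; column 1 has {red,green,yellow,black}; that leaves blue.
At row 1, column 2: row 1 has {blue}; column 2 has {blue,green,yellow,black}; that leaves red.
At row 1, column 3: row 1 has {red,blue}; column 3 has {red,blue,yellow,black}; that leaves green.
At row 1, column 4: row 1 has {red,blue,green}; column 4 has {red,blue,green,yellow}; that leaves black.
At row 1, column 5: row 1 has {red,blue,green,black}; column 5 has {red,blue,green,black}; that leaves yellow.

blue red green black yellow / green blue black yellow red / yellow green blue red black / black yellow red green blue / red black yellow blue green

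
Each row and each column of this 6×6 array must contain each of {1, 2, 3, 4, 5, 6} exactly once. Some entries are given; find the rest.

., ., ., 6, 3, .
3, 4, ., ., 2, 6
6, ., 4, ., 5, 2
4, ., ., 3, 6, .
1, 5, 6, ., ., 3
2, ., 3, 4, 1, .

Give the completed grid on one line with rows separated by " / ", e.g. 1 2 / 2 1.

5 1 2 6 3 4 / 3 4 1 5 2 6 / 6 3 4 1 5 2 / 4 2 5 3 6 1 / 1 5 6 2 4 3 / 2 6 3 4 1 5

Cell (r1,c1): row 1 has {3,6}; column 1 has {1,2,3,4,6} → 5.
Cell (r3,c4): row 3 has {2,4,5,6}; column 4 has {3,4,6} → 1.
Cell (r5,c4): row 5 has {1,3,5,6}; column 4 has {1,3,4,6} → 2.
Cell (r5,c5): row 5 has {1,2,3,5,6}; column 5 has {1,2,3,5,6} → 4.
Cell (r6,c2): row 6 has {1,2,3,4}; column 2 has {4,5} → 6.
Cell (r6,c6): row 6 has {1,2,3,4,6}; column 6 has {2,3,6} → 5.
Cell (r2,c4): row 2 has {2,3,4,6}; column 4 has {1,2,3,4,6} → 5.
Cell (r3,c2): row 3 has {1,2,4,5,6}; column 2 has {4,5,6} → 3.
Cell (r4,c6): row 4 has {3,4,6}; column 6 has {2,3,5,6} → 1.
Cell (r1,c6): row 1 has {3,5,6}; column 6 has {1,2,3,5,6} → 4.
Cell (r2,c3): row 2 has {2,3,4,5,6}; column 3 has {3,4,6} → 1.
Cell (r4,c2): row 4 has {1,3,4,6}; column 2 has {3,4,5,6} → 2.
Cell (r4,c3): row 4 has {1,2,3,4,6}; column 3 has {1,3,4,6} → 5.
Cell (r1,c2): row 1 has {3,4,5,6}; column 2 has {2,3,4,5,6} → 1.
Cell (r1,c3): row 1 has {1,3,4,5,6}; column 3 has {1,3,4,5,6} → 2.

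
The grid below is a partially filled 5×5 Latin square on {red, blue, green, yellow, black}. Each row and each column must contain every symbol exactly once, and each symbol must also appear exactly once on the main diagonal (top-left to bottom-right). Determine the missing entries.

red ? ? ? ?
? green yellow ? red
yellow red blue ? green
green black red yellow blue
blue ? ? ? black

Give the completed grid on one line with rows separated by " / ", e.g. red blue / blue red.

red blue black green yellow / black green yellow blue red / yellow red blue black green / green black red yellow blue / blue yellow green red black

Cell (r1,c5): row 1 has {red}; column 5 has {red,blue,green,black} → yellow.
Cell (r2,c1): row 2 has {red,green,yellow}; column 1 has {red,blue,green,yellow} → black.
Cell (r2,c4): row 2 has {red,green,yellow,black}; column 4 has {yellow} → blue.
Cell (r3,c4): row 3 has {red,blue,green,yellow}; column 4 has {blue,yellow} → black.
Cell (r5,c2): row 5 has {blue,black}; column 2 has {red,green,black} → yellow.
Cell (r5,c3): row 5 has {blue,yellow,black}; column 3 has {red,blue,yellow} → green.
Cell (r5,c4): row 5 has {blue,green,yellow,black}; column 4 has {blue,yellow,black} → red.
Cell (r1,c2): row 1 has {red,yellow}; column 2 has {red,green,yellow,black} → blue.
Cell (r1,c3): row 1 has {red,blue,yellow}; column 3 has {red,blue,green,yellow} → black.
Cell (r1,c4): row 1 has {red,blue,yellow,black}; column 4 has {red,blue,yellow,black} → green.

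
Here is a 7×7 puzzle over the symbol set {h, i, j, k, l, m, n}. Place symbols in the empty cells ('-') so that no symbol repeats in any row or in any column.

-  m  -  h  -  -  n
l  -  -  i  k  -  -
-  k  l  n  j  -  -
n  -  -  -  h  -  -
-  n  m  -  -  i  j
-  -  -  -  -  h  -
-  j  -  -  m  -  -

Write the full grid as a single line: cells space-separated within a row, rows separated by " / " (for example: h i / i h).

At row 2, column 2: row 2 has {i,k,l}; column 2 has {j,k,m,n}; that leaves h.
At row 2, column 7: row 2 has {h,i,k,l}; column 7 has {j,n}; that leaves m.
At row 3, column 6: row 3 has {j,k,l,n}; column 6 has {h,i}; that leaves m.
At row 5, column 5: row 5 has {i,j,m,n}; column 5 has {h,j,k,m}; that leaves l.
At row 1, column 5: row 1 has {h,m,n}; column 5 has {h,j,k,l,m}; that leaves i.
At row 5, column 4: row 5 has {i,j,l,m,n}; column 4 has {h,i,n}; that leaves k.
At row 6, column 5: row 6 has {h}; column 5 has {h,i,j,k,l,m}; that leaves n.
At row 7, column 4: row 7 has {j,m}; column 4 has {h,i,k,n}; that leaves l.
At row 5, column 1: row 5 has {i,j,k,l,m,n}; column 1 has {l,n}; that leaves h.
At row 3, column 1: row 3 has {j,k,l,m,n}; column 1 has {h,l,n}; that leaves i.
At row 3, column 7: row 3 has {i,j,k,l,m,n}; column 7 has {j,m,n}; that leaves h.
At row 7, column 1: row 7 has {j,l,m}; column 1 has {h,i,l,n}; that leaves k.
At row 7, column 6: row 7 has {j,k,l,m}; column 6 has {h,i,m}; that leaves n.
At row 7, column 7: row 7 has {j,k,l,m,n}; column 7 has {h,j,m,n}; that leaves i.
At row 1, column 1: row 1 has {h,i,m,n}; column 1 has {h,i,k,l,n}; that leaves j.
At row 1, column 3: row 1 has {h,i,j,m,n}; column 3 has {l,m}; that leaves k.
At row 1, column 6: row 1 has {h,i,j,k,m,n}; column 6 has {h,i,m,n}; that leaves l.
At row 2, column 6: row 2 has {h,i,k,l,m}; column 6 has {h,i,l,m,n}; that leaves j.
At row 4, column 6: row 4 has {h,n}; column 6 has {h,i,j,l,m,n}; that leaves k.
At row 4, column 7: row 4 has {h,k,n}; column 7 has {h,i,j,m,n}; that leaves l.
At row 6, column 1: row 6 has {h,n}; column 1 has {h,i,j,k,l,n}; that leaves m.
At row 6, column 4: row 6 has {h,m,n}; column 4 has {h,i,k,l,n}; that leaves j.
At row 6, column 7: row 6 has {h,j,m,n}; column 7 has {h,i,j,l,m,n}; that leaves k.
At row 7, column 3: row 7 has {i,j,k,l,m,n}; column 3 has {k,l,m}; that leaves h.
At row 2, column 3: row 2 has {h,i,j,k,l,m}; column 3 has {h,k,l,m}; that leaves n.
At row 4, column 2: row 4 has {h,k,l,n}; column 2 has {h,j,k,m,n}; that leaves i.
At row 4, column 3: row 4 has {h,i,k,l,n}; column 3 has {h,k,l,m,n}; that leaves j.
At row 4, column 4: row 4 has {h,i,j,k,l,n}; column 4 has {h,i,j,k,l,n}; that leaves m.
At row 6, column 2: row 6 has {h,j,k,m,n}; column 2 has {h,i,j,k,m,n}; that leaves l.
At row 6, column 3: row 6 has {h,j,k,l,m,n}; column 3 has {h,j,k,l,m,n}; that leaves i.

j m k h i l n / l h n i k j m / i k l n j m h / n i j m h k l / h n m k l i j / m l i j n h k / k j h l m n i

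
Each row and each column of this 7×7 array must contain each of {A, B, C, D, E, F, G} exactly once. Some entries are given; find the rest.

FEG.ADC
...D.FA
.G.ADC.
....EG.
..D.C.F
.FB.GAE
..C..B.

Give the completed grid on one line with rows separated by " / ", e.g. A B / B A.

F E G B A D C / G C E D B F A / E G F A D C B / C B A F E G D / B A D G C E F / D F B C G A E / A D C E F B G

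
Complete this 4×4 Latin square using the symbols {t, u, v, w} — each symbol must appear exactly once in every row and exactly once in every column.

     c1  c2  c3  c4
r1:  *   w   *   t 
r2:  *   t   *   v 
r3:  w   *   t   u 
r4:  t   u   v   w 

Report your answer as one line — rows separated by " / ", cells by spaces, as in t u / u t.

v w u t / u t w v / w v t u / t u v w

(r1,c3) = u
(r2,c1) = u
(r2,c3) = w
(r3,c2) = v
(r1,c1) = v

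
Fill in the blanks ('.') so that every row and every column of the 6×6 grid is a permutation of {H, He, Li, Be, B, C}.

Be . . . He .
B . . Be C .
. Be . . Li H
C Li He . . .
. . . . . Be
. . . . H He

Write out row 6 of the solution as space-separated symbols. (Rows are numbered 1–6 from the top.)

Li B Be C H He

row 2 has {Be,B,C}; column 6 has {H,He,Be} — only Li is left for (r2,c6).
row 3 has {H,Li,Be}; column 1 has {Be,B,C} — only He is left for (r3,c1).
row 4 has {He,Li,C}; column 6 has {H,He,Li,Be} — only B is left for (r4,c6).
row 5 has {Be}; column 5 has {H,He,Li,C} — only B is left for (r5,c5).
row 6 has {H,He}; column 1 has {He,Be,B,C} — only Li is left for (r6,c1).
row 1 has {He,Be}; column 6 has {H,He,Li,Be,B} — only C is left for (r1,c6).
row 2 has {Li,Be,B,C}; column 3 has {He} — only H is left for (r2,c3).
row 4 has {He,Li,B,C}; column 4 has {Be} — only H is left for (r4,c4).
row 4 has {H,He,Li,B,C}; column 5 has {H,He,Li,B,C} — only Be is left for (r4,c5).
row 5 has {Be,B}; column 1 has {He,Li,Be,B,C} — only H is left for (r5,c1).
row 2 has {H,Li,Be,B,C}; column 2 has {Li,Be} — only He is left for (r2,c2).
row 5 has {H,Be,B}; column 2 has {He,Li,Be} — only C is left for (r5,c2).
row 5 has {H,Be,B,C}; column 3 has {H,He} — only Li is left for (r5,c3).
row 5 has {H,Li,Be,B,C}; column 4 has {H,Be} — only He is left for (r5,c4).
row 6 has {H,He,Li}; column 2 has {He,Li,Be,C} — only B is left for (r6,c2).
row 6 has {H,He,Li,B}; column 4 has {H,He,Be} — only C is left for (r6,c4).
row 1 has {He,Be,C}; column 2 has {He,Li,Be,B,C} — only H is left for (r1,c2).
row 1 has {H,He,Be,C}; column 3 has {H,He,Li} — only B is left for (r1,c3).
row 1 has {H,He,Be,B,C}; column 4 has {H,He,Be,C} — only Li is left for (r1,c4).
row 3 has {H,He,Li,Be}; column 3 has {H,He,Li,B} — only C is left for (r3,c3).
row 3 has {H,He,Li,Be,C}; column 4 has {H,He,Li,Be,C} — only B is left for (r3,c4).
row 6 has {H,He,Li,B,C}; column 3 has {H,He,Li,B,C} — only Be is left for (r6,c3).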